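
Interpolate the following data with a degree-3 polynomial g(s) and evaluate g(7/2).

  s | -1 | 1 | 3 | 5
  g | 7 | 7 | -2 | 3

Using Newton's divided-difference form:
g[-1,1] = (7 - 7) / (1 - (-1)) = 0
g[1,3] = (-2 - 7) / (3 - 1) = -9/2
g[3,5] = (3 - (-2)) / (5 - 3) = 5/2
g[-1,1,3] = (-9/2 - 0) / (3 - (-1)) = -9/8
g[1,3,5] = (5/2 - (-9/2)) / (5 - 1) = 7/4
g[-1,1,3,5] = (7/4 - (-9/8)) / (5 - (-1)) = 23/48
g(7/2) = 7 + 0·(9/2) + (-9/8)·(9/2)·(5/2) + (23/48)·(9/2)·(5/2)·(1/2) = -379/128

-379/128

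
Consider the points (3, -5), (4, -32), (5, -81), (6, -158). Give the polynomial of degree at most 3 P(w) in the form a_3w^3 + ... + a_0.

P(w) = -w^3 + w^2 + 3w + 4

Newton's divided differences:
P[3,4] = (-32 - (-5)) / (4 - 3) = -27
P[4,5] = (-81 - (-32)) / (5 - 4) = -49
P[5,6] = (-158 - (-81)) / (6 - 5) = -77
P[3,4,5] = (-49 - (-27)) / (5 - 3) = -11
P[4,5,6] = (-77 - (-49)) / (6 - 4) = -14
P[3,4,5,6] = (-14 - (-11)) / (6 - 3) = -1
P(w) = -5 + (-27)·(w - 3) + (-11)·(w - 3)(w - 4) + (-1)·(w - 3)(w - 4)(w - 5)
Expanding: P(w) = -w^3 + w^2 + 3w + 4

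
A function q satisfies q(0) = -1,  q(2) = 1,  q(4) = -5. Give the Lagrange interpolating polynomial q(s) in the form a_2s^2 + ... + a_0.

Build the Lagrange basis polynomials:
L_0(s) = (s - 2)(s - 4) / [8] = (1/8)s^2 - (3/4)s + 1
L_1(s) = s(s - 4) / [-4] = -(1/4)s^2 + s
L_2(s) = s(s - 2) / [8] = (1/8)s^2 - (1/4)s
q(s) = (-1)·L_0 + 1·L_1 + (-5)·L_2
  (-1)·L_0(s) = -(1/8)s^2 + (3/4)s - 1
  1·L_1(s) = -(1/4)s^2 + s
  (-5)·L_2(s) = -(5/8)s^2 + (5/4)s
Adding term by term: -s^2 + 3s - 1

q(s) = -s^2 + 3s - 1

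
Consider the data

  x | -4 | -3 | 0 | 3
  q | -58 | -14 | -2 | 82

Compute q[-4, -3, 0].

-10

q[-4,-3] = (-14 - (-58)) / (-3 - (-4)) = 44
q[-3,0] = (-2 - (-14)) / (0 - (-3)) = 4
q[-4,-3,0] = (4 - 44) / (0 - (-4)) = -10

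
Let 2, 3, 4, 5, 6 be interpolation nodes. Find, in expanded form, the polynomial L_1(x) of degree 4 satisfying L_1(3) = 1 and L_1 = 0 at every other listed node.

L_1(x) = (x - 2)(x - 4)(x - 5)(x - 6) / [(1)·(-1)·(-2)·(-3)]
       = (x^4 - 17x^3 + 104x^2 - 268x + 240) / (-6)

L_1(x) = -(1/6)x^4 + (17/6)x^3 - (52/3)x^2 + (134/3)x - 40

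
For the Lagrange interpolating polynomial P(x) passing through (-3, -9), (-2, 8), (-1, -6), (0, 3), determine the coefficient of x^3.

L_0(x) = (x + 2)(x + 1)x / [-6] = -(1/6)x^3 - (1/2)x^2 - (1/3)x
L_1(x) = (x + 3)(x + 1)x / [2] = (1/2)x^3 + 2x^2 + (3/2)x
L_2(x) = (x + 3)(x + 2)x / [-2] = -(1/2)x^3 - (5/2)x^2 - 3x
L_3(x) = (x + 3)(x + 2)(x + 1) / [6] = (1/6)x^3 + x^2 + (11/6)x + 1
P(x) = (-9)·L_0 + 8·L_1 + (-6)·L_2 + 3·L_3
Only the coefficient of x^3 is needed; take it from each L_i and combine:
(-9)·(-1/6) + 8·(1/2) + (-6)·(-1/2) + 3·(1/6) = 9

9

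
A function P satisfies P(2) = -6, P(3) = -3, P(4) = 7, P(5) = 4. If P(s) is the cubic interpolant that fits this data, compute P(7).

-121

L_0(7) = (4)·(3)·(2)/[(-1)·(-2)·(-3)] = -4
L_1(7) = (5)·(3)·(2)/[(1)·(-1)·(-2)] = 15
L_2(7) = (5)·(4)·(2)/[(2)·(1)·(-1)] = -20
L_3(7) = (5)·(4)·(3)/[(3)·(2)·(1)] = 10
Sum: (-6)·(-4) + (-3)·(15) + 7·(-20) + 4·(10) = -121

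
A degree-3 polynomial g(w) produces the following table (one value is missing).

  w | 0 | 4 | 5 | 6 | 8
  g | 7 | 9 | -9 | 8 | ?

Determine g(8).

1159/5

The 4 known values determine g uniquely (degree ≤ 3).
Evaluate each Lagrange basis at w = 8:
L_0(8) = (4)·(3)·(2)/[(-4)·(-5)·(-6)] = -1/5
L_1(8) = (8)·(3)·(2)/[(4)·(-1)·(-2)] = 6
L_2(8) = (8)·(4)·(2)/[(5)·(1)·(-1)] = -64/5
L_3(8) = (8)·(4)·(3)/[(6)·(2)·(1)] = 8
Sum: 7·(-1/5) + 9·(6) + (-9)·(-64/5) + 8·(8) = 1159/5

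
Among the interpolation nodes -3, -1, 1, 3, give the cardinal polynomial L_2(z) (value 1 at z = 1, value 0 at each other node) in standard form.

L_2(z) = -(1/16)z^3 - (1/16)z^2 + (9/16)z + 9/16

L_2(z) = (z + 3)(z + 1)(z - 3) / [(4)·(2)·(-2)]
       = (z^3 + z^2 - 9z - 9) / (-16)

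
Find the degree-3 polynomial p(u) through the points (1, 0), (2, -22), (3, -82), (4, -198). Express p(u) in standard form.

p(u) = -3u^3 - u^2 + 2u + 2

Build the Lagrange basis polynomials:
L_0(u) = (u - 2)(u - 3)(u - 4) / [-6] = -(1/6)u^3 + (3/2)u^2 - (13/3)u + 4
L_1(u) = (u - 1)(u - 3)(u - 4) / [2] = (1/2)u^3 - 4u^2 + (19/2)u - 6
L_2(u) = (u - 1)(u - 2)(u - 4) / [-2] = -(1/2)u^3 + (7/2)u^2 - 7u + 4
L_3(u) = (u - 1)(u - 2)(u - 3) / [6] = (1/6)u^3 - u^2 + (11/6)u - 1
p(u) = 0·L_0 + (-22)·L_1 + (-82)·L_2 + (-198)·L_3
  0·L_0(u) = 0
  (-22)·L_1(u) = -11u^3 + 88u^2 - 209u + 132
  (-82)·L_2(u) = 41u^3 - 287u^2 + 574u - 328
  (-198)·L_3(u) = -33u^3 + 198u^2 - 363u + 198
Adding term by term: -3u^3 - u^2 + 2u + 2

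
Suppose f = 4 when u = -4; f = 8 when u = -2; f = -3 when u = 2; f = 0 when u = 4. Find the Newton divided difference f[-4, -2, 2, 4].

f[-4,-2] = (8 - 4) / (-2 - (-4)) = 2
f[-2,2] = (-3 - 8) / (2 - (-2)) = -11/4
f[2,4] = (0 - (-3)) / (4 - 2) = 3/2
f[-4,-2,2] = (-11/4 - 2) / (2 - (-4)) = -19/24
f[-2,2,4] = (3/2 - (-11/4)) / (4 - (-2)) = 17/24
f[-4,-2,2,4] = (17/24 - (-19/24)) / (4 - (-4)) = 3/16

3/16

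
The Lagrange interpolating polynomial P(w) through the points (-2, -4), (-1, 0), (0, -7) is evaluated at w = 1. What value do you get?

Evaluate each Lagrange basis at w = 1:
L_0(1) = (2)·(1)/[(-1)·(-2)] = 1
L_1(1) = (3)·(1)/[(1)·(-1)] = -3
L_2(1) = (3)·(2)/[(2)·(1)] = 3
Sum: (-4)·(1) + 0 + (-7)·(3) = -25

-25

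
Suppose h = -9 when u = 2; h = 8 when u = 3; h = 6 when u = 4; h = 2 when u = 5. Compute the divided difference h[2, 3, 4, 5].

17/6

h[2,3] = (8 - (-9)) / (3 - 2) = 17
h[3,4] = (6 - 8) / (4 - 3) = -2
h[4,5] = (2 - 6) / (5 - 4) = -4
h[2,3,4] = (-2 - 17) / (4 - 2) = -19/2
h[3,4,5] = (-4 - (-2)) / (5 - 3) = -1
h[2,3,4,5] = (-1 - (-19/2)) / (5 - 2) = 17/6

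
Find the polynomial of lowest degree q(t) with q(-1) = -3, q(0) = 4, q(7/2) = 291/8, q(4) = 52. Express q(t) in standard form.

q(t) = t^3 - 2t^2 + 4t + 4

L_0(t) = t(t - 7/2)(t - 4) / [-45/2] = -(2/45)t^3 + (1/3)t^2 - (28/45)t
L_1(t) = (t + 1)(t - 7/2)(t - 4) / [14] = (1/14)t^3 - (13/28)t^2 + (13/28)t + 1
L_2(t) = (t + 1)t(t - 4) / [-63/8] = -(8/63)t^3 + (8/21)t^2 + (32/63)t
L_3(t) = (t + 1)t(t - 7/2) / [10] = (1/10)t^3 - (1/4)t^2 - (7/20)t
q(t) = (-3)·L_0 + 4·L_1 + (291/8)·L_2 + 52·L_3
  (-3)·L_0(t) = (2/15)t^3 - t^2 + (28/15)t
  4·L_1(t) = (2/7)t^3 - (13/7)t^2 + (13/7)t + 4
  (291/8)·L_2(t) = -(97/21)t^3 + (97/7)t^2 + (388/21)t
  52·L_3(t) = (26/5)t^3 - 13t^2 - (91/5)t
Adding term by term: t^3 - 2t^2 + 4t + 4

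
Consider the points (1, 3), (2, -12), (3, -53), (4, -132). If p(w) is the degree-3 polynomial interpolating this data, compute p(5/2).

-57/2

L_0(5/2) = (1/2)·(-1/2)·(-3/2)/[(-1)·(-2)·(-3)] = -1/16
L_1(5/2) = (3/2)·(-1/2)·(-3/2)/[(1)·(-1)·(-2)] = 9/16
L_2(5/2) = (3/2)·(1/2)·(-3/2)/[(2)·(1)·(-1)] = 9/16
L_3(5/2) = (3/2)·(1/2)·(-1/2)/[(3)·(2)·(1)] = -1/16
Sum: 3·(-1/16) + (-12)·(9/16) + (-53)·(9/16) + (-132)·(-1/16) = -57/2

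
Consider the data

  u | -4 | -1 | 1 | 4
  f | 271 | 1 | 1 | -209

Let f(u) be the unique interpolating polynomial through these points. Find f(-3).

113

L_0(-3) = (-2)·(-4)·(-7)/[(-3)·(-5)·(-8)] = 7/15
L_1(-3) = (1)·(-4)·(-7)/[(3)·(-2)·(-5)] = 14/15
L_2(-3) = (1)·(-2)·(-7)/[(5)·(2)·(-3)] = -7/15
L_3(-3) = (1)·(-2)·(-4)/[(8)·(5)·(3)] = 1/15
Sum: 271·(7/15) + 1·(14/15) + 1·(-7/15) + (-209)·(1/15) = 113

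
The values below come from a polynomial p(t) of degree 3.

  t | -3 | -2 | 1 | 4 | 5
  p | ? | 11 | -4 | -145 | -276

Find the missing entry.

The 4 known values determine p uniquely (degree ≤ 3).
L_0(-3) = (-4)·(-7)·(-8)/[(-3)·(-6)·(-7)] = 16/9
L_1(-3) = (-1)·(-7)·(-8)/[(3)·(-3)·(-4)] = -14/9
L_2(-3) = (-1)·(-4)·(-8)/[(6)·(3)·(-1)] = 16/9
L_3(-3) = (-1)·(-4)·(-7)/[(7)·(4)·(1)] = -1
Sum: 11·(16/9) + (-4)·(-14/9) + (-145)·(16/9) + (-276)·(-1) = 44

44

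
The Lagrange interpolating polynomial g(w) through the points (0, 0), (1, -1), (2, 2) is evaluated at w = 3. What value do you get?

L_0(3) = (2)·(1)/[(-1)·(-2)] = 1
L_1(3) = (3)·(1)/[(1)·(-1)] = -3
L_2(3) = (3)·(2)/[(2)·(1)] = 3
Sum: 0 + (-1)·(-3) + 2·(3) = 9

9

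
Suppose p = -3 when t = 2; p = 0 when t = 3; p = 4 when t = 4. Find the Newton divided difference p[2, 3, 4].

1/2

p[2,3] = (0 - (-3)) / (3 - 2) = 3
p[3,4] = (4 - 0) / (4 - 3) = 4
p[2,3,4] = (4 - 3) / (4 - 2) = 1/2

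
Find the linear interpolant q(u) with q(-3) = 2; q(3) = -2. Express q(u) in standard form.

L_0(u) = (u - 3) / [-6] = -(1/6)u + 1/2
L_1(u) = (u + 3) / [6] = (1/6)u + 1/2
q(u) = 2·L_0 + (-2)·L_1
  2·L_0(u) = -(1/3)u + 1
  (-2)·L_1(u) = -(1/3)u - 1
Adding term by term: -(2/3)u

q(u) = -(2/3)u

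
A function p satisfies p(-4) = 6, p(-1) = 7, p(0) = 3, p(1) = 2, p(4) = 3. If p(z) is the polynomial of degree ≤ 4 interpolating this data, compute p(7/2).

L_0(7/2) = (9/2)·(7/2)·(5/2)·(-1/2)/[(-3)·(-4)·(-5)·(-8)] = -21/512
L_1(7/2) = (15/2)·(7/2)·(5/2)·(-1/2)/[(3)·(-1)·(-2)·(-5)] = 35/32
L_2(7/2) = (15/2)·(9/2)·(5/2)·(-1/2)/[(4)·(1)·(-1)·(-4)] = -675/256
L_3(7/2) = (15/2)·(9/2)·(7/2)·(-1/2)/[(5)·(2)·(1)·(-3)] = 63/32
L_4(7/2) = (15/2)·(9/2)·(7/2)·(5/2)/[(8)·(5)·(4)·(3)] = 315/512
Sum: 6·(-21/512) + 7·(35/32) + 3·(-675/256) + 2·(63/32) + 3·(315/512) = 2705/512

2705/512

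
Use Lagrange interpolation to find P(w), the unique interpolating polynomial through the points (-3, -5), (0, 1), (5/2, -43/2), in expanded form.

P(w) = -2w^2 - 4w + 1

L_0(w) = w(w - 5/2) / [33/2] = (2/33)w^2 - (5/33)w
L_1(w) = (w + 3)(w - 5/2) / [-15/2] = -(2/15)w^2 - (1/15)w + 1
L_2(w) = (w + 3)w / [55/4] = (4/55)w^2 + (12/55)w
P(w) = (-5)·L_0 + 1·L_1 + (-43/2)·L_2
  (-5)·L_0(w) = -(10/33)w^2 + (25/33)w
  1·L_1(w) = -(2/15)w^2 - (1/15)w + 1
  (-43/2)·L_2(w) = -(86/55)w^2 - (258/55)w
Adding term by term: -2w^2 - 4w + 1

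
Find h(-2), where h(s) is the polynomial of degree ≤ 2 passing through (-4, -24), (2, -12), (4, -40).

Evaluate each Lagrange basis at s = -2:
L_0(-2) = (-4)·(-6)/[(-6)·(-8)] = 1/2
L_1(-2) = (2)·(-6)/[(6)·(-2)] = 1
L_2(-2) = (2)·(-4)/[(8)·(2)] = -1/2
Sum: (-24)·(1/2) + (-12)·(1) + (-40)·(-1/2) = -4

-4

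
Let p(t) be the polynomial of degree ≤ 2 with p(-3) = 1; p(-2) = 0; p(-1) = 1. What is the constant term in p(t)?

Build the Lagrange basis polynomials:
L_0(t) = (t + 2)(t + 1) / [2] = (1/2)t^2 + (3/2)t + 1
L_1(t) = (t + 3)(t + 1) / [-1] = -t^2 - 4t - 3
L_2(t) = (t + 3)(t + 2) / [2] = (1/2)t^2 + (5/2)t + 3
p(t) = 1·L_0 + 0·L_1 + 1·L_2
Only the constant term is needed; take it from each L_i and combine:
1·(1) + 0·(-3) + 1·(3) = 4

4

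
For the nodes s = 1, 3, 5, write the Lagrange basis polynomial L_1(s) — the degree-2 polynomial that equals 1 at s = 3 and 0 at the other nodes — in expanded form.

L_1(s) = -(1/4)s^2 + (3/2)s - 5/4

L_1(s) = (s - 1)(s - 5) / [(2)·(-2)]
       = (s^2 - 6s + 5) / (-4)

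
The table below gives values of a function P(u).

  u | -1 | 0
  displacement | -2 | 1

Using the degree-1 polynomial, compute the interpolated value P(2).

7

Evaluate each Lagrange basis at u = 2:
L_0(2) = (2)/[(-1)] = -2
L_1(2) = (3)/[(1)] = 3
Sum: (-2)·(-2) + 1·(3) = 7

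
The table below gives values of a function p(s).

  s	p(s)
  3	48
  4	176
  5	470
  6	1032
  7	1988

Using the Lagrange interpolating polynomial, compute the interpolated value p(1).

2

Evaluate each Lagrange basis at s = 1:
L_0(1) = (-3)·(-4)·(-5)·(-6)/[(-1)·(-2)·(-3)·(-4)] = 15
L_1(1) = (-2)·(-4)·(-5)·(-6)/[(1)·(-1)·(-2)·(-3)] = -40
L_2(1) = (-2)·(-3)·(-5)·(-6)/[(2)·(1)·(-1)·(-2)] = 45
L_3(1) = (-2)·(-3)·(-4)·(-6)/[(3)·(2)·(1)·(-1)] = -24
L_4(1) = (-2)·(-3)·(-4)·(-5)/[(4)·(3)·(2)·(1)] = 5
Sum: 48·(15) + 176·(-40) + 470·(45) + 1032·(-24) + 1988·(5) = 2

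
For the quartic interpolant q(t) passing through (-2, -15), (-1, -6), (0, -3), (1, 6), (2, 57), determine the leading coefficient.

Build the Lagrange basis polynomials:
L_0(t) = (t + 1)t(t - 1)(t - 2) / [24] = (1/24)t^4 - (1/12)t^3 - (1/24)t^2 + (1/12)t
L_1(t) = (t + 2)t(t - 1)(t - 2) / [-6] = -(1/6)t^4 + (1/6)t^3 + (2/3)t^2 - (2/3)t
L_2(t) = (t + 2)(t + 1)(t - 1)(t - 2) / [4] = (1/4)t^4 - (5/4)t^2 + 1
L_3(t) = (t + 2)(t + 1)t(t - 2) / [-6] = -(1/6)t^4 - (1/6)t^3 + (2/3)t^2 + (2/3)t
L_4(t) = (t + 2)(t + 1)t(t - 1) / [24] = (1/24)t^4 + (1/12)t^3 - (1/24)t^2 - (1/12)t
q(t) = (-15)·L_0 + (-6)·L_1 + (-3)·L_2 + 6·L_3 + 57·L_4
Only the coefficient of t^4 is needed; take it from each L_i and combine:
(-15)·(1/24) + (-6)·(-1/6) + (-3)·(1/4) + 6·(-1/6) + 57·(1/24) = 1

1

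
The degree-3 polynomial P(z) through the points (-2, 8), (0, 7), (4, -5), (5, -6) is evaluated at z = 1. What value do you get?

Evaluate each Lagrange basis at z = 1:
L_0(1) = (1)·(-3)·(-4)/[(-2)·(-6)·(-7)] = -1/7
L_1(1) = (3)·(-3)·(-4)/[(2)·(-4)·(-5)] = 9/10
L_2(1) = (3)·(1)·(-4)/[(6)·(4)·(-1)] = 1/2
L_3(1) = (3)·(1)·(-3)/[(7)·(5)·(1)] = -9/35
Sum: 8·(-1/7) + 7·(9/10) + (-5)·(1/2) + (-6)·(-9/35) = 21/5

21/5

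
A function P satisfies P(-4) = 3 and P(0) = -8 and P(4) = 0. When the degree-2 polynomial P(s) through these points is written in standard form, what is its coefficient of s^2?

The leading coefficient equals the top divided difference P[-4,0,4].
P[-4,0] = (-8 - 3) / (0 - (-4)) = -11/4
P[0,4] = (0 - (-8)) / (4 - 0) = 2
P[-4,0,4] = (2 - (-11/4)) / (4 - (-4)) = 19/32

19/32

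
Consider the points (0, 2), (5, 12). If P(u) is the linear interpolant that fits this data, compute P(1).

Evaluate each Lagrange basis at u = 1:
L_0(1) = (-4)/[(-5)] = 4/5
L_1(1) = (1)/[(5)] = 1/5
Sum: 2·(4/5) + 12·(1/5) = 4

4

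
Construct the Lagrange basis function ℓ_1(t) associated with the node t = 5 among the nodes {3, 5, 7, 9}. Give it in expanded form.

ℓ_1(t) = (1/16)t^3 - (19/16)t^2 + (111/16)t - 189/16

ℓ_1(t) = (t - 3)(t - 7)(t - 9) / [(2)·(-2)·(-4)]
       = (t^3 - 19t^2 + 111t - 189) / (16)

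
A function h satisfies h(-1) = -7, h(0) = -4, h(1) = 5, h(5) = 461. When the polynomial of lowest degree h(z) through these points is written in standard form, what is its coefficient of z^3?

The leading coefficient equals the top divided difference h[-1,0,1,5].
h[-1,0] = (-4 - (-7)) / (0 - (-1)) = 3
h[0,1] = (5 - (-4)) / (1 - 0) = 9
h[1,5] = (461 - 5) / (5 - 1) = 114
h[-1,0,1] = (9 - 3) / (1 - (-1)) = 3
h[0,1,5] = (114 - 9) / (5 - 0) = 21
h[-1,0,1,5] = (21 - 3) / (5 - (-1)) = 3

3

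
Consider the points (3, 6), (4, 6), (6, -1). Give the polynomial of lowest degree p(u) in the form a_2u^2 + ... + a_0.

Newton's divided differences:
p[3,4] = (6 - 6) / (4 - 3) = 0
p[4,6] = (-1 - 6) / (6 - 4) = -7/2
p[3,4,6] = (-7/2 - 0) / (6 - 3) = -7/6
p(u) = 6 + (-7/6)·(u - 3)(u - 4)
Expanding: p(u) = -(7/6)u^2 + (49/6)u - 8

p(u) = -(7/6)u^2 + (49/6)u - 8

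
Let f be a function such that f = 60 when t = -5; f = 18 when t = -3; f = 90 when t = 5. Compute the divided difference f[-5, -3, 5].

3

f[-5,-3] = (18 - 60) / (-3 - (-5)) = -21
f[-3,5] = (90 - 18) / (5 - (-3)) = 9
f[-5,-3,5] = (9 - (-21)) / (5 - (-5)) = 3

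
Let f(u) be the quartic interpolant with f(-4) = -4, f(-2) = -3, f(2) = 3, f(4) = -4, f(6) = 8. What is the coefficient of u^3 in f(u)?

L_0(u) = (u + 2)(u - 2)(u - 4)(u - 6) / [960] = (1/960)u^4 - (1/96)u^3 + (1/48)u^2 + (1/24)u - 1/10
L_1(u) = (u + 4)(u - 2)(u - 4)(u - 6) / [-384] = -(1/384)u^4 + (1/48)u^3 + (1/96)u^2 - (1/3)u + 1/2
L_2(u) = (u + 4)(u + 2)(u - 4)(u - 6) / [192] = (1/192)u^4 - (1/48)u^3 - (7/48)u^2 + (1/3)u + 1
L_3(u) = (u + 4)(u + 2)(u - 2)(u - 6) / [-192] = -(1/192)u^4 + (1/96)u^3 + (7/48)u^2 - (1/24)u - 1/2
L_4(u) = (u + 4)(u + 2)(u - 2)(u - 4) / [640] = (1/640)u^4 - (1/32)u^2 + 1/10
f(u) = (-4)·L_0 + (-3)·L_1 + 3·L_2 + (-4)·L_3 + 8·L_4
Only the coefficient of u^3 is needed; take it from each L_i and combine:
(-4)·(-1/96) + (-3)·(1/48) + 3·(-1/48) + (-4)·(1/96) + 8·(0) = -1/8

-1/8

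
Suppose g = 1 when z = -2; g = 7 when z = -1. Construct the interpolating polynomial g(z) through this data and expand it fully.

Build the Lagrange basis polynomials:
L_0(z) = (z + 1) / [-1] = -z - 1
L_1(z) = (z + 2) / [1] = z + 2
g(z) = 1·L_0 + 7·L_1
  1·L_0(z) = -z - 1
  7·L_1(z) = 7z + 14
Adding term by term: 6z + 13

g(z) = 6z + 13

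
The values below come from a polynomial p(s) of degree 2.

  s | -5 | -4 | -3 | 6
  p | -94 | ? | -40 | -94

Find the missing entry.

The 3 known values determine p uniquely (degree ≤ 2).
L_0(-4) = (-1)·(-10)/[(-2)·(-11)] = 5/11
L_1(-4) = (1)·(-10)/[(2)·(-9)] = 5/9
L_2(-4) = (1)·(-1)/[(11)·(9)] = -1/99
Sum: (-94)·(5/11) + (-40)·(5/9) + (-94)·(-1/99) = -64

-64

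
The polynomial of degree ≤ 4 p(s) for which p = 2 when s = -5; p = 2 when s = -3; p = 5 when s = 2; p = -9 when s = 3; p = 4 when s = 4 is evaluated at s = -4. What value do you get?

Using Newton's divided-difference form:
p[-5,-3] = (2 - 2) / (-3 - (-5)) = 0
p[-3,2] = (5 - 2) / (2 - (-3)) = 3/5
p[2,3] = (-9 - 5) / (3 - 2) = -14
p[3,4] = (4 - (-9)) / (4 - 3) = 13
p[-5,-3,2] = (3/5 - 0) / (2 - (-5)) = 3/35
p[-3,2,3] = (-14 - 3/5) / (3 - (-3)) = -73/30
p[2,3,4] = (13 - (-14)) / (4 - 2) = 27/2
p[-5,-3,2,3] = (-73/30 - 3/35) / (3 - (-5)) = -529/1680
p[-3,2,3,4] = (27/2 - (-73/30)) / (4 - (-3)) = 239/105
p[-5,-3,2,3,4] = (239/105 - (-529/1680)) / (4 - (-5)) = 1451/5040
p(-4) = 2 + 0·(1) + (3/35)·(1)·(-1) + (-529/1680)·(1)·(-1)·(-6) + (1451/5040)·(1)·(-1)·(-6)·(-7) = -181/15

-181/15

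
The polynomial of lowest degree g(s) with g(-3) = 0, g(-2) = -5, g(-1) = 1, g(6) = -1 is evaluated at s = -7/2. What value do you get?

L_0(-7/2) = (-3/2)·(-5/2)·(-19/2)/[(-1)·(-2)·(-9)] = 95/48
L_1(-7/2) = (-1/2)·(-5/2)·(-19/2)/[(1)·(-1)·(-8)] = -95/64
L_2(-7/2) = (-1/2)·(-3/2)·(-19/2)/[(2)·(1)·(-7)] = 57/112
L_3(-7/2) = (-1/2)·(-3/2)·(-5/2)/[(9)·(8)·(7)] = -5/1344
Sum: 0 + (-5)·(-95/64) + 1·(57/112) + (-1)·(-5/1344) = 1333/168

1333/168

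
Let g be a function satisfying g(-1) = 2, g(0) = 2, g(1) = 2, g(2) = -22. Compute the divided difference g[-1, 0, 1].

g[-1,0] = (2 - 2) / (0 - (-1)) = 0
g[0,1] = (2 - 2) / (1 - 0) = 0
g[-1,0,1] = (0 - 0) / (1 - (-1)) = 0

0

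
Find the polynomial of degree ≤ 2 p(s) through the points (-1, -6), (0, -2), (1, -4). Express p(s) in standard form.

Newton's divided differences:
p[-1,0] = (-2 - (-6)) / (0 - (-1)) = 4
p[0,1] = (-4 - (-2)) / (1 - 0) = -2
p[-1,0,1] = (-2 - 4) / (1 - (-1)) = -3
p(s) = -6 + 4·(s + 1) + (-3)·(s + 1)s
Expanding: p(s) = -3s^2 + s - 2

p(s) = -3s^2 + s - 2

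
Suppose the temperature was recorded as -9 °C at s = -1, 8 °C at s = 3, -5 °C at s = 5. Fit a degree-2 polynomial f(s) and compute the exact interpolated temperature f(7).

Evaluate each Lagrange basis at s = 7:
L_0(7) = (4)·(2)/[(-4)·(-6)] = 1/3
L_1(7) = (8)·(2)/[(4)·(-2)] = -2
L_2(7) = (8)·(4)/[(6)·(2)] = 8/3
Sum: (-9)·(1/3) + 8·(-2) + (-5)·(8/3) = -97/3

-97/3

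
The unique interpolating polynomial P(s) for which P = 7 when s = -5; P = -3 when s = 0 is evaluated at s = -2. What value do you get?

Evaluate each Lagrange basis at s = -2:
L_0(-2) = (-2)/[(-5)] = 2/5
L_1(-2) = (3)/[(5)] = 3/5
Sum: 7·(2/5) + (-3)·(3/5) = 1

1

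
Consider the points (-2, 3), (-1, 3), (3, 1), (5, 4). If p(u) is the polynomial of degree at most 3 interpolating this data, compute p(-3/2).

1733/560

Evaluate each Lagrange basis at u = -3/2:
L_0(-3/2) = (-1/2)·(-9/2)·(-13/2)/[(-1)·(-5)·(-7)] = 117/280
L_1(-3/2) = (1/2)·(-9/2)·(-13/2)/[(1)·(-4)·(-6)] = 39/64
L_2(-3/2) = (1/2)·(-1/2)·(-13/2)/[(5)·(4)·(-2)] = -13/320
L_3(-3/2) = (1/2)·(-1/2)·(-9/2)/[(7)·(6)·(2)] = 3/224
Sum: 3·(117/280) + 3·(39/64) + 1·(-13/320) + 4·(3/224) = 1733/560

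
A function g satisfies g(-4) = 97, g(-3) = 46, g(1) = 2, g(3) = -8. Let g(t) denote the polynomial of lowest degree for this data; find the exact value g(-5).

176

Using Newton's divided-difference form:
g[-4,-3] = (46 - 97) / (-3 - (-4)) = -51
g[-3,1] = (2 - 46) / (1 - (-3)) = -11
g[1,3] = (-8 - 2) / (3 - 1) = -5
g[-4,-3,1] = (-11 - (-51)) / (1 - (-4)) = 8
g[-3,1,3] = (-5 - (-11)) / (3 - (-3)) = 1
g[-4,-3,1,3] = (1 - 8) / (3 - (-4)) = -1
g(-5) = 97 + (-51)·(-1) + 8·(-1)·(-2) + (-1)·(-1)·(-2)·(-6) = 176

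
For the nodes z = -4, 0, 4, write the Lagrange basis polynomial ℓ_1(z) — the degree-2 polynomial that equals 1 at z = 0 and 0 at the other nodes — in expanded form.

ℓ_1(z) = (z + 4)(z - 4) / [(4)·(-4)]
       = (z^2 - 16) / (-16)

ℓ_1(z) = -(1/16)z^2 + 1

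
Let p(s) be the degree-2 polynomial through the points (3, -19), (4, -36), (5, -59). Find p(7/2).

-107/4

Using Newton's divided-difference form:
p[3,4] = (-36 - (-19)) / (4 - 3) = -17
p[4,5] = (-59 - (-36)) / (5 - 4) = -23
p[3,4,5] = (-23 - (-17)) / (5 - 3) = -3
p(7/2) = -19 + (-17)·(1/2) + (-3)·(1/2)·(-1/2) = -107/4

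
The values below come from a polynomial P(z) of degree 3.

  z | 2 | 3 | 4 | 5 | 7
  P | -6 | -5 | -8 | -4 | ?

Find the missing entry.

The 4 known values determine P uniquely (degree ≤ 3).
Evaluate each Lagrange basis at z = 7:
L_0(7) = (4)·(3)·(2)/[(-1)·(-2)·(-3)] = -4
L_1(7) = (5)·(3)·(2)/[(1)·(-1)·(-2)] = 15
L_2(7) = (5)·(4)·(2)/[(2)·(1)·(-1)] = -20
L_3(7) = (5)·(4)·(3)/[(3)·(2)·(1)] = 10
Sum: (-6)·(-4) + (-5)·(15) + (-8)·(-20) + (-4)·(10) = 69

69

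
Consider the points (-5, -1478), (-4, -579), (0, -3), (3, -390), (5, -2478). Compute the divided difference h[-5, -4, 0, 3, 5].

h[-5,-4] = (-579 - (-1478)) / (-4 - (-5)) = 899
h[-4,0] = (-3 - (-579)) / (0 - (-4)) = 144
h[0,3] = (-390 - (-3)) / (3 - 0) = -129
h[3,5] = (-2478 - (-390)) / (5 - 3) = -1044
h[-5,-4,0] = (144 - 899) / (0 - (-5)) = -151
h[-4,0,3] = (-129 - 144) / (3 - (-4)) = -39
h[0,3,5] = (-1044 - (-129)) / (5 - 0) = -183
h[-5,-4,0,3] = (-39 - (-151)) / (3 - (-5)) = 14
h[-4,0,3,5] = (-183 - (-39)) / (5 - (-4)) = -16
h[-5,-4,0,3,5] = (-16 - 14) / (5 - (-5)) = -3

-3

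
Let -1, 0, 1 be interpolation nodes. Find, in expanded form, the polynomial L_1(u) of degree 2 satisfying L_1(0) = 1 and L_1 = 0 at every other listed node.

L_1(u) = (u + 1)(u - 1) / [(1)·(-1)]
       = (u^2 - 1) / (-1)

L_1(u) = -u^2 + 1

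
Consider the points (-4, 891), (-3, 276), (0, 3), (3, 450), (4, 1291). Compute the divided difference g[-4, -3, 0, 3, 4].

4

g[-4,-3] = (276 - 891) / (-3 - (-4)) = -615
g[-3,0] = (3 - 276) / (0 - (-3)) = -91
g[0,3] = (450 - 3) / (3 - 0) = 149
g[3,4] = (1291 - 450) / (4 - 3) = 841
g[-4,-3,0] = (-91 - (-615)) / (0 - (-4)) = 131
g[-3,0,3] = (149 - (-91)) / (3 - (-3)) = 40
g[0,3,4] = (841 - 149) / (4 - 0) = 173
g[-4,-3,0,3] = (40 - 131) / (3 - (-4)) = -13
g[-3,0,3,4] = (173 - 40) / (4 - (-3)) = 19
g[-4,-3,0,3,4] = (19 - (-13)) / (4 - (-4)) = 4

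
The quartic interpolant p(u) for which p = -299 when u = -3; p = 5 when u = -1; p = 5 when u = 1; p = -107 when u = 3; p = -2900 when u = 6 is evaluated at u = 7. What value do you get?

-5659

Evaluate each Lagrange basis at u = 7:
L_0(7) = (8)·(6)·(4)·(1)/[(-2)·(-4)·(-6)·(-9)] = 4/9
L_1(7) = (10)·(6)·(4)·(1)/[(2)·(-2)·(-4)·(-7)] = -15/7
L_2(7) = (10)·(8)·(4)·(1)/[(4)·(2)·(-2)·(-5)] = 4
L_3(7) = (10)·(8)·(6)·(1)/[(6)·(4)·(2)·(-3)] = -10/3
L_4(7) = (10)·(8)·(6)·(4)/[(9)·(7)·(5)·(3)] = 128/63
Sum: (-299)·(4/9) + 5·(-15/7) + 5·(4) + (-107)·(-10/3) + (-2900)·(128/63) = -5659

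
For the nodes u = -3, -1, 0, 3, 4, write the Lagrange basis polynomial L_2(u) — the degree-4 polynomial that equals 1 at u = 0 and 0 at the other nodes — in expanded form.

L_2(u) = (u + 3)(u + 1)(u - 3)(u - 4) / [(3)·(1)·(-3)·(-4)]
       = (u^4 - 3u^3 - 13u^2 + 27u + 36) / (36)

L_2(u) = (1/36)u^4 - (1/12)u^3 - (13/36)u^2 + (3/4)u + 1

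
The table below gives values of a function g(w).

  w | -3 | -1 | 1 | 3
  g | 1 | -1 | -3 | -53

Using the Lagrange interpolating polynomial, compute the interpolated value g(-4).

17

Evaluate each Lagrange basis at w = -4:
L_0(-4) = (-3)·(-5)·(-7)/[(-2)·(-4)·(-6)] = 35/16
L_1(-4) = (-1)·(-5)·(-7)/[(2)·(-2)·(-4)] = -35/16
L_2(-4) = (-1)·(-3)·(-7)/[(4)·(2)·(-2)] = 21/16
L_3(-4) = (-1)·(-3)·(-5)/[(6)·(4)·(2)] = -5/16
Sum: 1·(35/16) + (-1)·(-35/16) + (-3)·(21/16) + (-53)·(-5/16) = 17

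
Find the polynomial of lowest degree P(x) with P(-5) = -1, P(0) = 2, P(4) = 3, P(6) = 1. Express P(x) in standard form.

P(x) = -(61/3960)x^3 - (43/792)x^2 + (157/220)x + 2

Build the Lagrange basis polynomials:
L_0(x) = x(x - 4)(x - 6) / [-495] = -(1/495)x^3 + (2/99)x^2 - (8/165)x
L_1(x) = (x + 5)(x - 4)(x - 6) / [120] = (1/120)x^3 - (1/24)x^2 - (13/60)x + 1
L_2(x) = (x + 5)x(x - 6) / [-72] = -(1/72)x^3 + (1/72)x^2 + (5/12)x
L_3(x) = (x + 5)x(x - 4) / [132] = (1/132)x^3 + (1/132)x^2 - (5/33)x
P(x) = (-1)·L_0 + 2·L_1 + 3·L_2 + 1·L_3
  (-1)·L_0(x) = (1/495)x^3 - (2/99)x^2 + (8/165)x
  2·L_1(x) = (1/60)x^3 - (1/12)x^2 - (13/30)x + 2
  3·L_2(x) = -(1/24)x^3 + (1/24)x^2 + (5/4)x
  1·L_3(x) = (1/132)x^3 + (1/132)x^2 - (5/33)x
Adding term by term: -(61/3960)x^3 - (43/792)x^2 + (157/220)x + 2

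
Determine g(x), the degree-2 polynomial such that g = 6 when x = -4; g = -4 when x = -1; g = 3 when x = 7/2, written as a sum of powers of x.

g(x) = (88/135)x^2 - (2/27)x - 638/135

L_0(x) = (x + 1)(x - 7/2) / [45/2] = (2/45)x^2 - (1/9)x - 7/45
L_1(x) = (x + 4)(x - 7/2) / [-27/2] = -(2/27)x^2 - (1/27)x + 28/27
L_2(x) = (x + 4)(x + 1) / [135/4] = (4/135)x^2 + (4/27)x + 16/135
g(x) = 6·L_0 + (-4)·L_1 + 3·L_2
  6·L_0(x) = (4/15)x^2 - (2/3)x - 14/15
  (-4)·L_1(x) = (8/27)x^2 + (4/27)x - 112/27
  3·L_2(x) = (4/45)x^2 + (4/9)x + 16/45
Adding term by term: (88/135)x^2 - (2/27)x - 638/135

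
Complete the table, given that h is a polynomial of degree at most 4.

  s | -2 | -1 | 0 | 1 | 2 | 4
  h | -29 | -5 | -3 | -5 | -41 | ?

The 5 known values determine h uniquely (degree ≤ 4).
Evaluate each Lagrange basis at s = 4:
L_0(4) = (5)·(4)·(3)·(2)/[(-1)·(-2)·(-3)·(-4)] = 5
L_1(4) = (6)·(4)·(3)·(2)/[(1)·(-1)·(-2)·(-3)] = -24
L_2(4) = (6)·(5)·(3)·(2)/[(2)·(1)·(-1)·(-2)] = 45
L_3(4) = (6)·(5)·(4)·(2)/[(3)·(2)·(1)·(-1)] = -40
L_4(4) = (6)·(5)·(4)·(3)/[(4)·(3)·(2)·(1)] = 15
Sum: (-29)·(5) + (-5)·(-24) + (-3)·(45) + (-5)·(-40) + (-41)·(15) = -575

-575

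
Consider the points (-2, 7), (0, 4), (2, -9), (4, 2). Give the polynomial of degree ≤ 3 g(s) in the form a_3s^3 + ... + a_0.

g(s) = (17/24)s^3 - (5/4)s^2 - (41/6)s + 4

Newton's divided differences:
g[-2,0] = (4 - 7) / (0 - (-2)) = -3/2
g[0,2] = (-9 - 4) / (2 - 0) = -13/2
g[2,4] = (2 - (-9)) / (4 - 2) = 11/2
g[-2,0,2] = (-13/2 - (-3/2)) / (2 - (-2)) = -5/4
g[0,2,4] = (11/2 - (-13/2)) / (4 - 0) = 3
g[-2,0,2,4] = (3 - (-5/4)) / (4 - (-2)) = 17/24
g(s) = 7 + (-3/2)·(s + 2) + (-5/4)·(s + 2)s + (17/24)·(s + 2)s(s - 2)
Expanding: g(s) = (17/24)s^3 - (5/4)s^2 - (41/6)s + 4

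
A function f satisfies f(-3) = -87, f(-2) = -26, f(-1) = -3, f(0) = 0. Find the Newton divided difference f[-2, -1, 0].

-10

f[-2,-1] = (-3 - (-26)) / (-1 - (-2)) = 23
f[-1,0] = (0 - (-3)) / (0 - (-1)) = 3
f[-2,-1,0] = (3 - 23) / (0 - (-2)) = -10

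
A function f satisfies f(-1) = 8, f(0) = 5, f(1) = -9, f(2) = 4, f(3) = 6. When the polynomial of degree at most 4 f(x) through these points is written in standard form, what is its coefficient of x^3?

Build the Lagrange basis polynomials:
L_0(x) = x(x - 1)(x - 2)(x - 3) / [24] = (1/24)x^4 - (1/4)x^3 + (11/24)x^2 - (1/4)x
L_1(x) = (x + 1)(x - 1)(x - 2)(x - 3) / [-6] = -(1/6)x^4 + (5/6)x^3 - (5/6)x^2 - (5/6)x + 1
L_2(x) = (x + 1)x(x - 2)(x - 3) / [4] = (1/4)x^4 - x^3 + (1/4)x^2 + (3/2)x
L_3(x) = (x + 1)x(x - 1)(x - 3) / [-6] = -(1/6)x^4 + (1/2)x^3 + (1/6)x^2 - (1/2)x
L_4(x) = (x + 1)x(x - 1)(x - 2) / [24] = (1/24)x^4 - (1/12)x^3 - (1/24)x^2 + (1/12)x
f(x) = 8·L_0 + 5·L_1 + (-9)·L_2 + 4·L_3 + 6·L_4
Only the coefficient of x^3 is needed; take it from each L_i and combine:
8·(-1/4) + 5·(5/6) + (-9)·(-1) + 4·(1/2) + 6·(-1/12) = 38/3

38/3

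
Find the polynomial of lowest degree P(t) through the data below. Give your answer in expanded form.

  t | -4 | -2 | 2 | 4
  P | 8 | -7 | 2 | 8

Build the Lagrange basis polynomials:
L_0(t) = (t + 2)(t - 2)(t - 4) / [-96] = -(1/96)t^3 + (1/24)t^2 + (1/24)t - 1/6
L_1(t) = (t + 4)(t - 2)(t - 4) / [48] = (1/48)t^3 - (1/24)t^2 - (1/3)t + 2/3
L_2(t) = (t + 4)(t + 2)(t - 4) / [-48] = -(1/48)t^3 - (1/24)t^2 + (1/3)t + 2/3
L_3(t) = (t + 4)(t + 2)(t - 2) / [96] = (1/96)t^3 + (1/24)t^2 - (1/24)t - 1/6
P(t) = 8·L_0 + (-7)·L_1 + 2·L_2 + 8·L_3
  8·L_0(t) = -(1/12)t^3 + (1/3)t^2 + (1/3)t - 4/3
  (-7)·L_1(t) = -(7/48)t^3 + (7/24)t^2 + (7/3)t - 14/3
  2·L_2(t) = -(1/24)t^3 - (1/12)t^2 + (2/3)t + 4/3
  8·L_3(t) = (1/12)t^3 + (1/3)t^2 - (1/3)t - 4/3
Adding term by term: -(3/16)t^3 + (7/8)t^2 + 3t - 6

P(t) = -(3/16)t^3 + (7/8)t^2 + 3t - 6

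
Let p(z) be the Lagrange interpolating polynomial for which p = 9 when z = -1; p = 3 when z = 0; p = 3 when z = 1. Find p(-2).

Evaluate each Lagrange basis at z = -2:
L_0(-2) = (-2)·(-3)/[(-1)·(-2)] = 3
L_1(-2) = (-1)·(-3)/[(1)·(-1)] = -3
L_2(-2) = (-1)·(-2)/[(2)·(1)] = 1
Sum: 9·(3) + 3·(-3) + 3·(1) = 21

21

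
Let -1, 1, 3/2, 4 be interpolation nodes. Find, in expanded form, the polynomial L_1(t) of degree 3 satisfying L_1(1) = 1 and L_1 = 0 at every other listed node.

L_1(t) = (1/3)t^3 - (3/2)t^2 + (1/6)t + 2

L_1(t) = (t + 1)(t - 3/2)(t - 4) / [(2)·(-1/2)·(-3)]
       = (t^3 - (9/2)t^2 + (1/2)t + 6) / (3)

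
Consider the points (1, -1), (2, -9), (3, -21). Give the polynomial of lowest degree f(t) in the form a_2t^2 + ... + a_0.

f(t) = -2t^2 - 2t + 3

Newton's divided differences:
f[1,2] = (-9 - (-1)) / (2 - 1) = -8
f[2,3] = (-21 - (-9)) / (3 - 2) = -12
f[1,2,3] = (-12 - (-8)) / (3 - 1) = -2
f(t) = -1 + (-8)·(t - 1) + (-2)·(t - 1)(t - 2)
Expanding: f(t) = -2t^2 - 2t + 3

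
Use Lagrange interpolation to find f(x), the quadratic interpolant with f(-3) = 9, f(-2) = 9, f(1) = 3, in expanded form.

f(x) = -(1/2)x^2 - (5/2)x + 6

Build the Lagrange basis polynomials:
L_0(x) = (x + 2)(x - 1) / [4] = (1/4)x^2 + (1/4)x - 1/2
L_1(x) = (x + 3)(x - 1) / [-3] = -(1/3)x^2 - (2/3)x + 1
L_2(x) = (x + 3)(x + 2) / [12] = (1/12)x^2 + (5/12)x + 1/2
f(x) = 9·L_0 + 9·L_1 + 3·L_2
  9·L_0(x) = (9/4)x^2 + (9/4)x - 9/2
  9·L_1(x) = -3x^2 - 6x + 9
  3·L_2(x) = (1/4)x^2 + (5/4)x + 3/2
Adding term by term: -(1/2)x^2 - (5/2)x + 6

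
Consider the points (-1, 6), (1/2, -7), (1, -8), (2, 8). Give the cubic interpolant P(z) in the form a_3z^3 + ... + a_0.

Newton's divided differences:
P[-1,1/2] = (-7 - 6) / (1/2 - (-1)) = -26/3
P[1/2,1] = (-8 - (-7)) / (1 - 1/2) = -2
P[1,2] = (8 - (-8)) / (2 - 1) = 16
P[-1,1/2,1] = (-2 - (-26/3)) / (1 - (-1)) = 10/3
P[1/2,1,2] = (16 - (-2)) / (2 - 1/2) = 12
P[-1,1/2,1,2] = (12 - 10/3) / (2 - (-1)) = 26/9
P(z) = 6 + (-26/3)·(z + 1) + (10/3)·(z + 1)(z - 1/2) + (26/9)·(z + 1)(z - 1/2)(z - 1)
Expanding: P(z) = (26/9)z^3 + (17/9)z^2 - (89/9)z - 26/9

P(z) = (26/9)z^3 + (17/9)z^2 - (89/9)z - 26/9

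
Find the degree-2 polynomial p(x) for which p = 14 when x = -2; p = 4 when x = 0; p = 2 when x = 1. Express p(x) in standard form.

p(x) = x^2 - 3x + 4

Build the Lagrange basis polynomials:
L_0(x) = x(x - 1) / [6] = (1/6)x^2 - (1/6)x
L_1(x) = (x + 2)(x - 1) / [-2] = -(1/2)x^2 - (1/2)x + 1
L_2(x) = (x + 2)x / [3] = (1/3)x^2 + (2/3)x
p(x) = 14·L_0 + 4·L_1 + 2·L_2
  14·L_0(x) = (7/3)x^2 - (7/3)x
  4·L_1(x) = -2x^2 - 2x + 4
  2·L_2(x) = (2/3)x^2 + (4/3)x
Adding term by term: x^2 - 3x + 4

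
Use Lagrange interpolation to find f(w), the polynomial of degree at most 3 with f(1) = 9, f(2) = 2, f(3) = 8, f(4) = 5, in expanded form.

Build the Lagrange basis polynomials:
L_0(w) = (w - 2)(w - 3)(w - 4) / [-6] = -(1/6)w^3 + (3/2)w^2 - (13/3)w + 4
L_1(w) = (w - 1)(w - 3)(w - 4) / [2] = (1/2)w^3 - 4w^2 + (19/2)w - 6
L_2(w) = (w - 1)(w - 2)(w - 4) / [-2] = -(1/2)w^3 + (7/2)w^2 - 7w + 4
L_3(w) = (w - 1)(w - 2)(w - 3) / [6] = (1/6)w^3 - w^2 + (11/6)w - 1
f(w) = 9·L_0 + 2·L_1 + 8·L_2 + 5·L_3
  9·L_0(w) = -(3/2)w^3 + (27/2)w^2 - 39w + 36
  2·L_1(w) = w^3 - 8w^2 + 19w - 12
  8·L_2(w) = -4w^3 + 28w^2 - 56w + 32
  5·L_3(w) = (5/6)w^3 - 5w^2 + (55/6)w - 5
Adding term by term: -(11/3)w^3 + (57/2)w^2 - (401/6)w + 51

f(w) = -(11/3)w^3 + (57/2)w^2 - (401/6)w + 51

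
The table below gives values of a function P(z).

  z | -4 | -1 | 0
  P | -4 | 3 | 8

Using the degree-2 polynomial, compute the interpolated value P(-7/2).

Evaluate each Lagrange basis at z = -7/2:
L_0(-7/2) = (-5/2)·(-7/2)/[(-3)·(-4)] = 35/48
L_1(-7/2) = (1/2)·(-7/2)/[(3)·(-1)] = 7/12
L_2(-7/2) = (1/2)·(-5/2)/[(4)·(1)] = -5/16
Sum: (-4)·(35/48) + 3·(7/12) + 8·(-5/16) = -11/3

-11/3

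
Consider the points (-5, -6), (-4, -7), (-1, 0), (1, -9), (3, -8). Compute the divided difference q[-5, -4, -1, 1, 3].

311/3360

q[-5,-4] = (-7 - (-6)) / (-4 - (-5)) = -1
q[-4,-1] = (0 - (-7)) / (-1 - (-4)) = 7/3
q[-1,1] = (-9 - 0) / (1 - (-1)) = -9/2
q[1,3] = (-8 - (-9)) / (3 - 1) = 1/2
q[-5,-4,-1] = (7/3 - (-1)) / (-1 - (-5)) = 5/6
q[-4,-1,1] = (-9/2 - 7/3) / (1 - (-4)) = -41/30
q[-1,1,3] = (1/2 - (-9/2)) / (3 - (-1)) = 5/4
q[-5,-4,-1,1] = (-41/30 - 5/6) / (1 - (-5)) = -11/30
q[-4,-1,1,3] = (5/4 - (-41/30)) / (3 - (-4)) = 157/420
q[-5,-4,-1,1,3] = (157/420 - (-11/30)) / (3 - (-5)) = 311/3360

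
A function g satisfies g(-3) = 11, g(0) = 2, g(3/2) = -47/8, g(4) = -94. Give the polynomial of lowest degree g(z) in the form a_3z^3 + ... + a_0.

Build the Lagrange basis polynomials:
L_0(z) = z(z - 3/2)(z - 4) / [-189/2] = -(2/189)z^3 + (11/189)z^2 - (4/63)z
L_1(z) = (z + 3)(z - 3/2)(z - 4) / [18] = (1/18)z^3 - (5/36)z^2 - (7/12)z + 1
L_2(z) = (z + 3)z(z - 4) / [-135/8] = -(8/135)z^3 + (8/135)z^2 + (32/45)z
L_3(z) = (z + 3)z(z - 3/2) / [70] = (1/70)z^3 + (3/140)z^2 - (9/140)z
g(z) = 11·L_0 + 2·L_1 + (-47/8)·L_2 + (-94)·L_3
  11·L_0(z) = -(22/189)z^3 + (121/189)z^2 - (44/63)z
  2·L_1(z) = (1/9)z^3 - (5/18)z^2 - (7/6)z + 2
  (-47/8)·L_2(z) = (47/135)z^3 - (47/135)z^2 - (188/45)z
  (-94)·L_3(z) = -(47/35)z^3 - (141/70)z^2 + (423/70)z
Adding term by term: -z^3 - 2z^2 + 2

g(z) = -z^3 - 2z^2 + 2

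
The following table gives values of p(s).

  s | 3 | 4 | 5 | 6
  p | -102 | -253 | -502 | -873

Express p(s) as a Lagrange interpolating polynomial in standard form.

L_0(s) = (s - 4)(s - 5)(s - 6) / [-6] = -(1/6)s^3 + (5/2)s^2 - (37/3)s + 20
L_1(s) = (s - 3)(s - 5)(s - 6) / [2] = (1/2)s^3 - 7s^2 + (63/2)s - 45
L_2(s) = (s - 3)(s - 4)(s - 6) / [-2] = -(1/2)s^3 + (13/2)s^2 - 27s + 36
L_3(s) = (s - 3)(s - 4)(s - 5) / [6] = (1/6)s^3 - 2s^2 + (47/6)s - 10
p(s) = (-102)·L_0 + (-253)·L_1 + (-502)·L_2 + (-873)·L_3
  (-102)·L_0(s) = 17s^3 - 255s^2 + 1258s - 2040
  (-253)·L_1(s) = -(253/2)s^3 + 1771s^2 - (15939/2)s + 11385
  (-502)·L_2(s) = 251s^3 - 3263s^2 + 13554s - 18072
  (-873)·L_3(s) = -(291/2)s^3 + 1746s^2 - (13677/2)s + 8730
Adding term by term: -4s^3 - s^2 + 4s + 3

p(s) = -4s^3 - s^2 + 4s + 3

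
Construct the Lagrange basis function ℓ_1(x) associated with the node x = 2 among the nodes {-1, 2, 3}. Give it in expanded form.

ℓ_1(x) = (x + 1)(x - 3) / [(3)·(-1)]
       = (x^2 - 2x - 3) / (-3)

ℓ_1(x) = -(1/3)x^2 + (2/3)x + 1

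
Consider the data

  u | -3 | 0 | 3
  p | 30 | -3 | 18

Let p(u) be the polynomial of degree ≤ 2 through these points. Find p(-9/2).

L_0(-9/2) = (-9/2)·(-15/2)/[(-3)·(-6)] = 15/8
L_1(-9/2) = (-3/2)·(-15/2)/[(3)·(-3)] = -5/4
L_2(-9/2) = (-3/2)·(-9/2)/[(6)·(3)] = 3/8
Sum: 30·(15/8) + (-3)·(-5/4) + 18·(3/8) = 267/4

267/4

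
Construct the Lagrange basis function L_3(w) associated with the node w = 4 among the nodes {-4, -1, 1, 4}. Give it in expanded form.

L_3(w) = (1/120)w^3 + (1/30)w^2 - (1/120)w - 1/30

L_3(w) = (w + 4)(w + 1)(w - 1) / [(8)·(5)·(3)]
       = (w^3 + 4w^2 - w - 4) / (120)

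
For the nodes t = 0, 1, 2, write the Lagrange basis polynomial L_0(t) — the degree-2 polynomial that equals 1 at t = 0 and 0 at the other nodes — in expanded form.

L_0(t) = (t - 1)(t - 2) / [(-1)·(-2)]
       = (t^2 - 3t + 2) / (2)

L_0(t) = (1/2)t^2 - (3/2)t + 1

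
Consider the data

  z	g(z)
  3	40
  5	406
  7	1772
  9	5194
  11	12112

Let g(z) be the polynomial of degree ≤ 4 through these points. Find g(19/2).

104497/16

Evaluate each Lagrange basis at z = 19/2:
L_0(19/2) = (9/2)·(5/2)·(1/2)·(-3/2)/[(-2)·(-4)·(-6)·(-8)] = -45/2048
L_1(19/2) = (13/2)·(5/2)·(1/2)·(-3/2)/[(2)·(-2)·(-4)·(-6)] = 65/512
L_2(19/2) = (13/2)·(9/2)·(1/2)·(-3/2)/[(4)·(2)·(-2)·(-4)] = -351/1024
L_3(19/2) = (13/2)·(9/2)·(5/2)·(-3/2)/[(6)·(4)·(2)·(-2)] = 585/512
L_4(19/2) = (13/2)·(9/2)·(5/2)·(1/2)/[(8)·(6)·(4)·(2)] = 195/2048
Sum: 40·(-45/2048) + 406·(65/512) + 1772·(-351/1024) + 5194·(585/512) + 12112·(195/2048) = 104497/16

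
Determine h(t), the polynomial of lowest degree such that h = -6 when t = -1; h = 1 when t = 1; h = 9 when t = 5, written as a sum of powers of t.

Build the Lagrange basis polynomials:
L_0(t) = (t - 1)(t - 5) / [12] = (1/12)t^2 - (1/2)t + 5/12
L_1(t) = (t + 1)(t - 5) / [-8] = -(1/8)t^2 + (1/2)t + 5/8
L_2(t) = (t + 1)(t - 1) / [24] = (1/24)t^2 - 1/24
h(t) = (-6)·L_0 + 1·L_1 + 9·L_2
  (-6)·L_0(t) = -(1/2)t^2 + 3t - 5/2
  1·L_1(t) = -(1/8)t^2 + (1/2)t + 5/8
  9·L_2(t) = (3/8)t^2 - 3/8
Adding term by term: -(1/4)t^2 + (7/2)t - 9/4

h(t) = -(1/4)t^2 + (7/2)t - 9/4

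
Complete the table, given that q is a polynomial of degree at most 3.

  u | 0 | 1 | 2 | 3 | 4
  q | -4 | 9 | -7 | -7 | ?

54

The 4 known values determine q uniquely (degree ≤ 3).
Evaluate each Lagrange basis at u = 4:
L_0(4) = (3)·(2)·(1)/[(-1)·(-2)·(-3)] = -1
L_1(4) = (4)·(2)·(1)/[(1)·(-1)·(-2)] = 4
L_2(4) = (4)·(3)·(1)/[(2)·(1)·(-1)] = -6
L_3(4) = (4)·(3)·(2)/[(3)·(2)·(1)] = 4
Sum: (-4)·(-1) + 9·(4) + (-7)·(-6) + (-7)·(4) = 54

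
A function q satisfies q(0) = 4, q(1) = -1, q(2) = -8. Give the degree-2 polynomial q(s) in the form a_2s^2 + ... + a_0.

Build the Lagrange basis polynomials:
L_0(s) = (s - 1)(s - 2) / [2] = (1/2)s^2 - (3/2)s + 1
L_1(s) = s(s - 2) / [-1] = -s^2 + 2s
L_2(s) = s(s - 1) / [2] = (1/2)s^2 - (1/2)s
q(s) = 4·L_0 + (-1)·L_1 + (-8)·L_2
  4·L_0(s) = 2s^2 - 6s + 4
  (-1)·L_1(s) = s^2 - 2s
  (-8)·L_2(s) = -4s^2 + 4s
Adding term by term: -s^2 - 4s + 4

q(s) = -s^2 - 4s + 4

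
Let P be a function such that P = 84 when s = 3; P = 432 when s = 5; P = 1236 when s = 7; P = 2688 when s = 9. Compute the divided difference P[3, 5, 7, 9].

P[3,5] = (432 - 84) / (5 - 3) = 174
P[5,7] = (1236 - 432) / (7 - 5) = 402
P[7,9] = (2688 - 1236) / (9 - 7) = 726
P[3,5,7] = (402 - 174) / (7 - 3) = 57
P[5,7,9] = (726 - 402) / (9 - 5) = 81
P[3,5,7,9] = (81 - 57) / (9 - 3) = 4

4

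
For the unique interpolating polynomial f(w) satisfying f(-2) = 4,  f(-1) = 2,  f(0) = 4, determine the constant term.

4

L_0(w) = (w + 1)w / [2] = (1/2)w^2 + (1/2)w
L_1(w) = (w + 2)w / [-1] = -w^2 - 2w
L_2(w) = (w + 2)(w + 1) / [2] = (1/2)w^2 + (3/2)w + 1
f(w) = 4·L_0 + 2·L_1 + 4·L_2
Only the constant term is needed; take it from each L_i and combine:
4·(0) + 2·(0) + 4·(1) = 4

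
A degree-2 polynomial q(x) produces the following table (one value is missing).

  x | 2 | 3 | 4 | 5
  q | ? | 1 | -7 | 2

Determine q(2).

26

The 3 known values determine q uniquely (degree ≤ 2).
L_0(2) = (-2)·(-3)/[(-1)·(-2)] = 3
L_1(2) = (-1)·(-3)/[(1)·(-1)] = -3
L_2(2) = (-1)·(-2)/[(2)·(1)] = 1
Sum: 1·(3) + (-7)·(-3) + 2·(1) = 26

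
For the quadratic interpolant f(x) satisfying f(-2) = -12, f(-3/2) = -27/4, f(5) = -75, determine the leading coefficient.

-3

The leading coefficient equals the top divided difference f[-2,-3/2,5].
f[-2,-3/2] = (-27/4 - (-12)) / (-3/2 - (-2)) = 21/2
f[-3/2,5] = (-75 - (-27/4)) / (5 - (-3/2)) = -21/2
f[-2,-3/2,5] = (-21/2 - 21/2) / (5 - (-2)) = -3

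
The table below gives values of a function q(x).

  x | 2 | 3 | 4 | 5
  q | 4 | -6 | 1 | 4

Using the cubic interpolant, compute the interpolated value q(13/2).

Using Newton's divided-difference form:
q[2,3] = (-6 - 4) / (3 - 2) = -10
q[3,4] = (1 - (-6)) / (4 - 3) = 7
q[4,5] = (4 - 1) / (5 - 4) = 3
q[2,3,4] = (7 - (-10)) / (4 - 2) = 17/2
q[3,4,5] = (3 - 7) / (5 - 3) = -2
q[2,3,4,5] = (-2 - 17/2) / (5 - 2) = -7/2
q(13/2) = 4 + (-10)·(9/2) + (17/2)·(9/2)·(7/2) + (-7/2)·(9/2)·(7/2)·(5/2) = -719/16

-719/16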